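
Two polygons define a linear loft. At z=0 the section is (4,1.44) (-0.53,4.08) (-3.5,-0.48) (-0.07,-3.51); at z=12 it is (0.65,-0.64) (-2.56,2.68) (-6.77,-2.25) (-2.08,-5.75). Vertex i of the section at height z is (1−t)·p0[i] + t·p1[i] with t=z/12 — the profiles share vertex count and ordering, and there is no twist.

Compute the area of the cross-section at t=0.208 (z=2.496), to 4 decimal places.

Area at t=0.208: 29.4837

Cross-section at t=0.208: each vertex is (1-t)·p0[i] + t·p1[i].
  v1: (1-0.208)·(4,1.44) + 0.208·(0.65,-0.64) = (3.3032,1.0074)
  v2: (1-0.208)·(-0.53,4.08) + 0.208·(-2.56,2.68) = (-0.9522,3.7888)
  v3: (1-0.208)·(-3.5,-0.48) + 0.208·(-6.77,-2.25) = (-4.1802,-0.8482)
  v4: (1-0.208)·(-0.07,-3.51) + 0.208·(-2.08,-5.75) = (-0.4881,-3.9759)
Shoelace sum Σ(x_i·y_{i+1} − x_{i+1}·y_i):
  i=1: 3.3032·3.7888 − -0.9522·1.0074 = +13.4744 (running +13.4744)
  i=2: -0.9522·-0.8482 − -4.1802·3.7888 = +16.6454 (running +30.1199)
  i=3: -4.1802·-3.9759 − -0.4881·-0.8482 = +16.2060 (running +46.3259)
  i=4: -0.4881·1.0074 − 3.3032·-3.9759 = +12.6416 (running +58.9675)
Area = |Σ|/2 = |58.9675|/2 = 29.4837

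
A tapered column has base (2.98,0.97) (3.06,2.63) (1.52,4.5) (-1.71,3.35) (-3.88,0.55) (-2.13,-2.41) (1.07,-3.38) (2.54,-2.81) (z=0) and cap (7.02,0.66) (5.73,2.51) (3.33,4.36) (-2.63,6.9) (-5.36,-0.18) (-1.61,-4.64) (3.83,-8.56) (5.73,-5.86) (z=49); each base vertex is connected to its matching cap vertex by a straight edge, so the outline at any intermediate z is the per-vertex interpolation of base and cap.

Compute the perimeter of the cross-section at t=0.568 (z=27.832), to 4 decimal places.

Cross-section at t=0.568: each vertex is (1-t)·p0[i] + t·p1[i].
  v1: (1-0.568)·(2.98,0.97) + 0.568·(7.02,0.66) = (5.2747,0.7939)
  v2: (1-0.568)·(3.06,2.63) + 0.568·(5.73,2.51) = (4.5766,2.5618)
  v3: (1-0.568)·(1.52,4.5) + 0.568·(3.33,4.36) = (2.5481,4.4205)
  v4: (1-0.568)·(-1.71,3.35) + 0.568·(-2.63,6.9) = (-2.2326,5.3664)
  v5: (1-0.568)·(-3.88,0.55) + 0.568·(-5.36,-0.18) = (-4.7206,0.1354)
  v6: (1-0.568)·(-2.13,-2.41) + 0.568·(-1.61,-4.64) = (-1.8346,-3.6766)
  v7: (1-0.568)·(1.07,-3.38) + 0.568·(3.83,-8.56) = (2.6377,-6.3222)
  v8: (1-0.568)·(2.54,-2.81) + 0.568·(5.73,-5.86) = (4.3519,-4.5424)
Perimeter = Σ |v_{i+1} − v_i|:
  edge 1→2: √(-0.6982² + 1.7679²) = 1.9008 (running 1.9008)
  edge 2→3: √(-2.0285² + 1.8586²) = 2.7512 (running 4.6520)
  edge 3→4: √(-4.7806² + 0.9459²) = 4.8733 (running 9.5253)
  edge 4→5: √(-2.4881² + -5.2310²) = 5.7926 (running 15.3179)
  edge 5→6: √(2.8860² + -3.8120²) = 4.7812 (running 20.0992)
  edge 6→7: √(4.4723² + -2.6456²) = 5.1962 (running 25.2954)
  edge 7→8: √(1.7142² + 1.7798²) = 2.4711 (running 27.7666)
  edge 8→1: √(0.9228² + 5.3363²) = 5.4155 (running 33.1821)
Perimeter = 33.1821

Perimeter at t=0.568: 33.1821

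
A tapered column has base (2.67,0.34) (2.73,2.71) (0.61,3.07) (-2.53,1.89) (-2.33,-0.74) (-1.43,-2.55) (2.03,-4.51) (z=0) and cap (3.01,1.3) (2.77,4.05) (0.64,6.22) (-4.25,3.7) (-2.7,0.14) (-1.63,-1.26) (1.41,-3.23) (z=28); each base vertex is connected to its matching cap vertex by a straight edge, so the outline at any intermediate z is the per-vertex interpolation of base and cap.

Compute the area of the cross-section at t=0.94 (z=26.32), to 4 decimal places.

Cross-section at t=0.94: each vertex is (1-t)·p0[i] + t·p1[i].
  v1: (1-0.94)·(2.67,0.34) + 0.94·(3.01,1.3) = (2.9896,1.2424)
  v2: (1-0.94)·(2.73,2.71) + 0.94·(2.77,4.05) = (2.7676,3.9696)
  v3: (1-0.94)·(0.61,3.07) + 0.94·(0.64,6.22) = (0.6382,6.0310)
  v4: (1-0.94)·(-2.53,1.89) + 0.94·(-4.25,3.7) = (-4.1468,3.5914)
  v5: (1-0.94)·(-2.33,-0.74) + 0.94·(-2.7,0.14) = (-2.6778,0.0872)
  v6: (1-0.94)·(-1.43,-2.55) + 0.94·(-1.63,-1.26) = (-1.6180,-1.3374)
  v7: (1-0.94)·(2.03,-4.51) + 0.94·(1.41,-3.23) = (1.4472,-3.3068)
Shoelace sum Σ(x_i·y_{i+1} − x_{i+1}·y_i):
  i=1: 2.9896·3.9696 − 2.7676·1.2424 = +8.4290 (running +8.4290)
  i=2: 2.7676·6.0310 − 0.6382·3.9696 = +14.1580 (running +22.5870)
  i=3: 0.6382·3.5914 − -4.1468·6.0310 = +27.3014 (running +49.8884)
  i=4: -4.1468·0.0872 − -2.6778·3.5914 = +9.2554 (running +59.1439)
  i=5: -2.6778·-1.3374 − -1.6180·0.0872 = +3.7224 (running +62.8663)
  i=6: -1.6180·-3.3068 − 1.4472·-1.3374 = +7.2859 (running +70.1521)
  i=7: 1.4472·1.2424 − 2.9896·-3.3068 = +11.6840 (running +81.8362)
Area = |Σ|/2 = |81.8362|/2 = 40.9181

Area at t=0.94: 40.9181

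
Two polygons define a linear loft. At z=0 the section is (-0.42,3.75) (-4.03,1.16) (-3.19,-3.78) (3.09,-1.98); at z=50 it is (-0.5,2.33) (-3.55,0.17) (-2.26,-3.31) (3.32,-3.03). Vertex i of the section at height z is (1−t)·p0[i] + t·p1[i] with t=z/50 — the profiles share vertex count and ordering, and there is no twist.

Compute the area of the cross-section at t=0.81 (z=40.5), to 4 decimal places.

Cross-section at t=0.81: each vertex is (1-t)·p0[i] + t·p1[i].
  v1: (1-0.81)·(-0.42,3.75) + 0.81·(-0.5,2.33) = (-0.4848,2.5998)
  v2: (1-0.81)·(-4.03,1.16) + 0.81·(-3.55,0.17) = (-3.6412,0.3581)
  v3: (1-0.81)·(-3.19,-3.78) + 0.81·(-2.26,-3.31) = (-2.4367,-3.3993)
  v4: (1-0.81)·(3.09,-1.98) + 0.81·(3.32,-3.03) = (3.2763,-2.8305)
Shoelace sum Σ(x_i·y_{i+1} − x_{i+1}·y_i):
  i=1: -0.4848·0.3581 − -3.6412·2.5998 = +9.2928 (running +9.2928)
  i=2: -3.6412·-3.3993 − -2.4367·0.3581 = +13.2501 (running +22.5429)
  i=3: -2.4367·-2.8305 − 3.2763·-3.3993 = +18.0342 (running +40.5771)
  i=4: 3.2763·2.5998 − -0.4848·-2.8305 = +7.1455 (running +47.7226)
Area = |Σ|/2 = |47.7226|/2 = 23.8613

Area at t=0.81: 23.8613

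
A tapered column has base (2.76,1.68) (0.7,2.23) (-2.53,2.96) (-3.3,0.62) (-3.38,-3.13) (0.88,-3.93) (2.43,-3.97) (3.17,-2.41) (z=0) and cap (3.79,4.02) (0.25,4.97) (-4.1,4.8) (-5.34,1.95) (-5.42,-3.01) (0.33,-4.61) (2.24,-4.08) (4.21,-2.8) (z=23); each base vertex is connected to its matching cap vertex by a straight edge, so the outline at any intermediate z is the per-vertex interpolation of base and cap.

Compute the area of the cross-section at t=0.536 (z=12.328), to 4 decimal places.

Cross-section at t=0.536: each vertex is (1-t)·p0[i] + t·p1[i].
  v1: (1-0.536)·(2.76,1.68) + 0.536·(3.79,4.02) = (3.3121,2.9342)
  v2: (1-0.536)·(0.7,2.23) + 0.536·(0.25,4.97) = (0.4588,3.6986)
  v3: (1-0.536)·(-2.53,2.96) + 0.536·(-4.1,4.8) = (-3.3715,3.9462)
  v4: (1-0.536)·(-3.3,0.62) + 0.536·(-5.34,1.95) = (-4.3934,1.3329)
  v5: (1-0.536)·(-3.38,-3.13) + 0.536·(-5.42,-3.01) = (-4.4734,-3.0657)
  v6: (1-0.536)·(0.88,-3.93) + 0.536·(0.33,-4.61) = (0.5852,-4.2945)
  v7: (1-0.536)·(2.43,-3.97) + 0.536·(2.24,-4.08) = (2.3282,-4.0290)
  v8: (1-0.536)·(3.17,-2.41) + 0.536·(4.21,-2.8) = (3.7274,-2.6190)
Shoelace sum Σ(x_i·y_{i+1} − x_{i+1}·y_i):
  i=1: 3.3121·3.6986 − 0.4588·2.9342 = +10.9040 (running +10.9040)
  i=2: 0.4588·3.9462 − -3.3715·3.6986 = +14.2806 (running +25.1845)
  i=3: -3.3715·1.3329 − -4.3934·3.9462 = +12.8437 (running +38.0283)
  i=4: -4.3934·-3.0657 − -4.4734·1.3329 = +19.4314 (running +57.4597)
  i=5: -4.4734·-4.2945 − 0.5852·-3.0657 = +21.0051 (running +78.4648)
  i=6: 0.5852·-4.0290 − 2.3282·-4.2945 = +7.6405 (running +86.1053)
  i=7: 2.3282·-2.6190 − 3.7274·-4.0290 = +8.9202 (running +95.0255)
  i=8: 3.7274·2.9342 − 3.3121·-2.6190 = +19.6117 (running +114.6372)
Area = |Σ|/2 = |114.6372|/2 = 57.3186

Area at t=0.536: 57.3186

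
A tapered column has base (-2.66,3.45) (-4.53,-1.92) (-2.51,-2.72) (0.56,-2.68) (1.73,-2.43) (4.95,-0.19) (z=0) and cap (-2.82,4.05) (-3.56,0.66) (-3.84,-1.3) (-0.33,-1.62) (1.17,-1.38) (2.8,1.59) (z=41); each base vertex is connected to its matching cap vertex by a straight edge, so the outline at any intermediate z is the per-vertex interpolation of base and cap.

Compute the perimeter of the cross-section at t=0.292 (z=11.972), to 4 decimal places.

Cross-section at t=0.292: each vertex is (1-t)·p0[i] + t·p1[i].
  v1: (1-0.292)·(-2.66,3.45) + 0.292·(-2.82,4.05) = (-2.7067,3.6252)
  v2: (1-0.292)·(-4.53,-1.92) + 0.292·(-3.56,0.66) = (-4.2468,-1.1666)
  v3: (1-0.292)·(-2.51,-2.72) + 0.292·(-3.84,-1.3) = (-2.8984,-2.3054)
  v4: (1-0.292)·(0.56,-2.68) + 0.292·(-0.33,-1.62) = (0.3001,-2.3705)
  v5: (1-0.292)·(1.73,-2.43) + 0.292·(1.17,-1.38) = (1.5665,-2.1234)
  v6: (1-0.292)·(4.95,-0.19) + 0.292·(2.8,1.59) = (4.3222,0.3298)
Perimeter = Σ |v_{i+1} − v_i|:
  edge 1→2: √(-1.5400² + -4.7918²) = 5.0332 (running 5.0332)
  edge 2→3: √(1.3484² + -1.1387²) = 1.7649 (running 6.7981)
  edge 3→4: √(3.1985² + -0.0651²) = 3.1991 (running 9.9973)
  edge 4→5: √(1.2664² + 0.2471²) = 1.2902 (running 11.2875)
  edge 5→6: √(2.7557² + 2.4532²) = 3.6894 (running 14.9770)
  edge 6→1: √(-7.0289² + 3.2954²) = 7.7631 (running 22.7401)
Perimeter = 22.7401

Perimeter at t=0.292: 22.7401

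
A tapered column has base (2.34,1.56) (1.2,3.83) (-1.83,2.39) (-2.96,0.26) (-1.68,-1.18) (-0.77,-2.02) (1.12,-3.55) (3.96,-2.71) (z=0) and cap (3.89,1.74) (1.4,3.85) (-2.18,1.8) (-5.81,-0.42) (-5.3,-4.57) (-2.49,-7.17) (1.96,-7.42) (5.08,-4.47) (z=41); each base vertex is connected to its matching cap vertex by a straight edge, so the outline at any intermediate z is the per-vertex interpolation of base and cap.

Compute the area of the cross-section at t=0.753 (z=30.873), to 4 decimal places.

Area at t=0.753: 69.2606

Cross-section at t=0.753: each vertex is (1-t)·p0[i] + t·p1[i].
  v1: (1-0.753)·(2.34,1.56) + 0.753·(3.89,1.74) = (3.5072,1.6955)
  v2: (1-0.753)·(1.2,3.83) + 0.753·(1.4,3.85) = (1.3506,3.8451)
  v3: (1-0.753)·(-1.83,2.39) + 0.753·(-2.18,1.8) = (-2.0936,1.9457)
  v4: (1-0.753)·(-2.96,0.26) + 0.753·(-5.81,-0.42) = (-5.1060,-0.2520)
  v5: (1-0.753)·(-1.68,-1.18) + 0.753·(-5.3,-4.57) = (-4.4059,-3.7327)
  v6: (1-0.753)·(-0.77,-2.02) + 0.753·(-2.49,-7.17) = (-2.0652,-5.8979)
  v7: (1-0.753)·(1.12,-3.55) + 0.753·(1.96,-7.42) = (1.7525,-6.4641)
  v8: (1-0.753)·(3.96,-2.71) + 0.753·(5.08,-4.47) = (4.8034,-4.0353)
Shoelace sum Σ(x_i·y_{i+1} − x_{i+1}·y_i):
  i=1: 3.5072·3.8451 − 1.3506·1.6955 = +11.1952 (running +11.1952)
  i=2: 1.3506·1.9457 − -2.0936·3.8451 = +10.6777 (running +21.8729)
  i=3: -2.0936·-0.2520 − -5.1060·1.9457 = +10.4627 (running +32.3356)
  i=4: -5.1060·-3.7327 − -4.4059·-0.2520 = +17.9487 (running +50.2843)
  i=5: -4.4059·-5.8979 − -2.0652·-3.7327 = +18.2770 (running +68.5613)
  i=6: -2.0652·-6.4641 − 1.7525·-5.8979 = +23.6857 (running +92.2470)
  i=7: 1.7525·-4.0353 − 4.8034·-6.4641 = +23.9775 (running +116.2246)
  i=8: 4.8034·1.6955 − 3.5072·-4.0353 = +22.2966 (running +138.5212)
Area = |Σ|/2 = |138.5212|/2 = 69.2606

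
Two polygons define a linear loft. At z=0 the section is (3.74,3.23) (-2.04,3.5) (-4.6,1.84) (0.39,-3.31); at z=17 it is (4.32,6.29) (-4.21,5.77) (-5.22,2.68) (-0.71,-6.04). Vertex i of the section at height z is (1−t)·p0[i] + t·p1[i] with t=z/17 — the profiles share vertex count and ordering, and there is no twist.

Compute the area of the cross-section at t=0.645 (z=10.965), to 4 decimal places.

Cross-section at t=0.645: each vertex is (1-t)·p0[i] + t·p1[i].
  v1: (1-0.645)·(3.74,3.23) + 0.645·(4.32,6.29) = (4.1141,5.2037)
  v2: (1-0.645)·(-2.04,3.5) + 0.645·(-4.21,5.77) = (-3.4397,4.9642)
  v3: (1-0.645)·(-4.6,1.84) + 0.645·(-5.22,2.68) = (-4.9999,2.3818)
  v4: (1-0.645)·(0.39,-3.31) + 0.645·(-0.71,-6.04) = (-0.3195,-5.0709)
Shoelace sum Σ(x_i·y_{i+1} − x_{i+1}·y_i):
  i=1: 4.1141·4.9642 − -3.4397·5.2037 = +38.3219 (running +38.3219)
  i=2: -3.4397·2.3818 − -4.9999·4.9642 = +16.6277 (running +54.9496)
  i=3: -4.9999·-5.0709 − -0.3195·2.3818 = +26.1147 (running +81.0643)
  i=4: -0.3195·5.2037 − 4.1141·-5.0709 = +19.1994 (running +100.2637)
Area = |Σ|/2 = |100.2637|/2 = 50.1319

Area at t=0.645: 50.1319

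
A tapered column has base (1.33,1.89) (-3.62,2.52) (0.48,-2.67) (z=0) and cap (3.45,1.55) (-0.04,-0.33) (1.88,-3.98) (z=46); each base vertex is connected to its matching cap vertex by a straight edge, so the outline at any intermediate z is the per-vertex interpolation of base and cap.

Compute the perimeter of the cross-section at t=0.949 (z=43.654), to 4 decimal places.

Perimeter at t=0.949: 13.9086

Cross-section at t=0.949: each vertex is (1-t)·p0[i] + t·p1[i].
  v1: (1-0.949)·(1.33,1.89) + 0.949·(3.45,1.55) = (3.3419,1.5673)
  v2: (1-0.949)·(-3.62,2.52) + 0.949·(-0.04,-0.33) = (-0.2226,-0.1846)
  v3: (1-0.949)·(0.48,-2.67) + 0.949·(1.88,-3.98) = (1.8086,-3.9132)
Perimeter = Σ |v_{i+1} − v_i|:
  edge 1→2: √(-3.5645² + -1.7520²) = 3.9718 (running 3.9718)
  edge 2→3: √(2.0312² + -3.7285²) = 4.2459 (running 8.2177)
  edge 3→1: √(1.5333² + 5.4805²) = 5.6910 (running 13.9086)
Perimeter = 13.9086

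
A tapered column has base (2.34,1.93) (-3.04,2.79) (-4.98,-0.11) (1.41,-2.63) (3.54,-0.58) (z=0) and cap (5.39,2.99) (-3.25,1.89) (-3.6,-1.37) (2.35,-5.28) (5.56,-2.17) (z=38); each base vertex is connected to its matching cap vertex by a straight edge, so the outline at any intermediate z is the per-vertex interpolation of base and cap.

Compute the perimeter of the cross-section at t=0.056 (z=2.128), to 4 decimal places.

Cross-section at t=0.056: each vertex is (1-t)·p0[i] + t·p1[i].
  v1: (1-0.056)·(2.34,1.93) + 0.056·(5.39,2.99) = (2.5108,1.9894)
  v2: (1-0.056)·(-3.04,2.79) + 0.056·(-3.25,1.89) = (-3.0518,2.7396)
  v3: (1-0.056)·(-4.98,-0.11) + 0.056·(-3.6,-1.37) = (-4.9027,-0.1806)
  v4: (1-0.056)·(1.41,-2.63) + 0.056·(2.35,-5.28) = (1.4626,-2.7784)
  v5: (1-0.056)·(3.54,-0.58) + 0.056·(5.56,-2.17) = (3.6531,-0.6690)
Perimeter = Σ |v_{i+1} − v_i|:
  edge 1→2: √(-5.5626² + 0.7502²) = 5.6129 (running 5.6129)
  edge 2→3: √(-1.8510² + -2.9202²) = 3.4574 (running 9.0703)
  edge 3→4: √(6.3654² + -2.5978²) = 6.8751 (running 15.9454)
  edge 4→5: √(2.1905² + 2.1094²) = 3.0410 (running 18.9863)
  edge 5→1: √(-1.1423² + 2.6584²) = 2.8934 (running 21.8798)
Perimeter = 21.8798

Perimeter at t=0.056: 21.8798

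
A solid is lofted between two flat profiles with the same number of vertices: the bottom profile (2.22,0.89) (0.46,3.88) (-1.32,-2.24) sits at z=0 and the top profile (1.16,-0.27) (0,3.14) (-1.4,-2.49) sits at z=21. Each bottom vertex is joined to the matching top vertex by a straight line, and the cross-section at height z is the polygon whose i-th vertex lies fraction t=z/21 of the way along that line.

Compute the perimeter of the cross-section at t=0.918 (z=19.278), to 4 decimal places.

Perimeter at t=0.918: 12.9317

Cross-section at t=0.918: each vertex is (1-t)·p0[i] + t·p1[i].
  v1: (1-0.918)·(2.22,0.89) + 0.918·(1.16,-0.27) = (1.2469,-0.1749)
  v2: (1-0.918)·(0.46,3.88) + 0.918·(0,3.14) = (0.0377,3.2007)
  v3: (1-0.918)·(-1.32,-2.24) + 0.918·(-1.4,-2.49) = (-1.3934,-2.4695)
Perimeter = Σ |v_{i+1} − v_i|:
  edge 1→2: √(-1.2092² + 3.3756²) = 3.5856 (running 3.5856)
  edge 2→3: √(-1.4312² + -5.6702²) = 5.8480 (running 9.4336)
  edge 3→1: √(2.6404² + 2.2946²) = 3.4981 (running 12.9317)
Perimeter = 12.9317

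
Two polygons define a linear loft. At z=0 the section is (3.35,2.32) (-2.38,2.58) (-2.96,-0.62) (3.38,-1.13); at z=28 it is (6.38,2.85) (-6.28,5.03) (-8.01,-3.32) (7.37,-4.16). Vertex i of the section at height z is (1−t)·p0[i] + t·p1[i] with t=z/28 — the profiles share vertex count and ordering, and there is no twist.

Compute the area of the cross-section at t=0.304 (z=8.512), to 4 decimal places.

Cross-section at t=0.304: each vertex is (1-t)·p0[i] + t·p1[i].
  v1: (1-0.304)·(3.35,2.32) + 0.304·(6.38,2.85) = (4.2711,2.4811)
  v2: (1-0.304)·(-2.38,2.58) + 0.304·(-6.28,5.03) = (-3.5656,3.3248)
  v3: (1-0.304)·(-2.96,-0.62) + 0.304·(-8.01,-3.32) = (-4.4952,-1.4408)
  v4: (1-0.304)·(3.38,-1.13) + 0.304·(7.37,-4.16) = (4.5930,-2.0511)
Shoelace sum Σ(x_i·y_{i+1} − x_{i+1}·y_i):
  i=1: 4.2711·3.3248 − -3.5656·2.4811 = +23.0473 (running +23.0473)
  i=2: -3.5656·-1.4408 − -4.4952·3.3248 = +20.0830 (running +43.1303)
  i=3: -4.4952·-2.0511 − 4.5930·-1.4408 = +15.8377 (running +58.9680)
  i=4: 4.5930·2.4811 − 4.2711·-2.0511 = +20.1563 (running +79.1243)
Area = |Σ|/2 = |79.1243|/2 = 39.5621

Area at t=0.304: 39.5621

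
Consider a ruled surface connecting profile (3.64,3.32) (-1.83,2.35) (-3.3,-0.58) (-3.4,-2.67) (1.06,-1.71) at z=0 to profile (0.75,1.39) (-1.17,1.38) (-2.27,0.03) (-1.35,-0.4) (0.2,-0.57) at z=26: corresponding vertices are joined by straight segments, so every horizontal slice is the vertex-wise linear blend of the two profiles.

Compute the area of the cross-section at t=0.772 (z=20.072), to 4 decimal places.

Area at t=0.772: 7.3465

Cross-section at t=0.772: each vertex is (1-t)·p0[i] + t·p1[i].
  v1: (1-0.772)·(3.64,3.32) + 0.772·(0.75,1.39) = (1.4089,1.8300)
  v2: (1-0.772)·(-1.83,2.35) + 0.772·(-1.17,1.38) = (-1.3205,1.6012)
  v3: (1-0.772)·(-3.3,-0.58) + 0.772·(-2.27,0.03) = (-2.5048,-0.1091)
  v4: (1-0.772)·(-3.4,-2.67) + 0.772·(-1.35,-0.4) = (-1.8174,-0.9176)
  v5: (1-0.772)·(1.06,-1.71) + 0.772·(0.2,-0.57) = (0.3961,-0.8299)
Shoelace sum Σ(x_i·y_{i+1} − x_{i+1}·y_i):
  i=1: 1.4089·1.6012 − -1.3205·1.8300 = +4.6724 (running +4.6724)
  i=2: -1.3205·-0.1091 − -2.5048·1.6012 = +4.1547 (running +8.8271)
  i=3: -2.5048·-0.9176 − -1.8174·-0.1091 = +2.1001 (running +10.9272)
  i=4: -1.8174·-0.8299 − 0.3961·-0.9176 = +1.8717 (running +12.7989)
  i=5: 0.3961·1.8300 − 1.4089·-0.8299 = +1.8941 (running +14.6931)
Area = |Σ|/2 = |14.6931|/2 = 7.3465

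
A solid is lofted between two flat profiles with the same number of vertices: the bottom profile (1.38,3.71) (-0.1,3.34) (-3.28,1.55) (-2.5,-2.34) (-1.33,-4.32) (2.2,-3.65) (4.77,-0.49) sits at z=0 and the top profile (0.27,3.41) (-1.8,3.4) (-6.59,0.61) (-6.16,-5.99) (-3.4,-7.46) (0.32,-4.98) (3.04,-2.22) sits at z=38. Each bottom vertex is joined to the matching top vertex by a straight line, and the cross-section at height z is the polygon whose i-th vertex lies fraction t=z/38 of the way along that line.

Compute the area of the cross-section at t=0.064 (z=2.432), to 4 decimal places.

Cross-section at t=0.064: each vertex is (1-t)·p0[i] + t·p1[i].
  v1: (1-0.064)·(1.38,3.71) + 0.064·(0.27,3.41) = (1.3090,3.6908)
  v2: (1-0.064)·(-0.1,3.34) + 0.064·(-1.8,3.4) = (-0.2088,3.3438)
  v3: (1-0.064)·(-3.28,1.55) + 0.064·(-6.59,0.61) = (-3.4918,1.4898)
  v4: (1-0.064)·(-2.5,-2.34) + 0.064·(-6.16,-5.99) = (-2.7342,-2.5736)
  v5: (1-0.064)·(-1.33,-4.32) + 0.064·(-3.4,-7.46) = (-1.4625,-4.5210)
  v6: (1-0.064)·(2.2,-3.65) + 0.064·(0.32,-4.98) = (2.0797,-3.7351)
  v7: (1-0.064)·(4.77,-0.49) + 0.064·(3.04,-2.22) = (4.6593,-0.6007)
Shoelace sum Σ(x_i·y_{i+1} − x_{i+1}·y_i):
  i=1: 1.3090·3.3438 − -0.2088·3.6908 = +5.1476 (running +5.1476)
  i=2: -0.2088·1.4898 − -3.4918·3.3438 = +11.3651 (running +16.5127)
  i=3: -3.4918·-2.5736 − -2.7342·1.4898 = +13.0602 (running +29.5728)
  i=4: -2.7342·-4.5210 − -1.4625·-2.5736 = +8.5976 (running +38.1704)
  i=5: -1.4625·-3.7351 − 2.0797·-4.5210 = +14.8647 (running +53.0351)
  i=6: 2.0797·-0.6007 − 4.6593·-3.7351 = +16.1537 (running +69.1888)
  i=7: 4.6593·3.6908 − 1.3090·-0.6007 = +17.9828 (running +87.1715)
Area = |Σ|/2 = |87.1715|/2 = 43.5858

Area at t=0.064: 43.5858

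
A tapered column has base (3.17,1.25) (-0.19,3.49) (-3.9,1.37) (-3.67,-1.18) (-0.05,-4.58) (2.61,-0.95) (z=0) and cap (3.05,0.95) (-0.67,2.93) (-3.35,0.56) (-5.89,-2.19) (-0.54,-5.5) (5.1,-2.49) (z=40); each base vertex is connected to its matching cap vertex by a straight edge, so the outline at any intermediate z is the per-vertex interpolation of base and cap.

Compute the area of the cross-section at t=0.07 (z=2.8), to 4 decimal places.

Cross-section at t=0.07: each vertex is (1-t)·p0[i] + t·p1[i].
  v1: (1-0.07)·(3.17,1.25) + 0.07·(3.05,0.95) = (3.1616,1.2290)
  v2: (1-0.07)·(-0.19,3.49) + 0.07·(-0.67,2.93) = (-0.2236,3.4508)
  v3: (1-0.07)·(-3.9,1.37) + 0.07·(-3.35,0.56) = (-3.8615,1.3133)
  v4: (1-0.07)·(-3.67,-1.18) + 0.07·(-5.89,-2.19) = (-3.8254,-1.2507)
  v5: (1-0.07)·(-0.05,-4.58) + 0.07·(-0.54,-5.5) = (-0.0843,-4.6444)
  v6: (1-0.07)·(2.61,-0.95) + 0.07·(5.1,-2.49) = (2.7843,-1.0578)
Shoelace sum Σ(x_i·y_{i+1} − x_{i+1}·y_i):
  i=1: 3.1616·3.4508 − -0.2236·1.2290 = +11.1849 (running +11.1849)
  i=2: -0.2236·1.3133 − -3.8615·3.4508 = +13.0316 (running +24.2165)
  i=3: -3.8615·-1.2507 − -3.8254·1.3133 = +9.8535 (running +34.0699)
  i=4: -3.8254·-4.6444 − -0.0843·-1.2507 = +17.6613 (running +51.7312)
  i=5: -0.0843·-1.0578 − 2.7843·-4.6444 = +13.0206 (running +64.7518)
  i=6: 2.7843·1.2290 − 3.1616·-1.0578 = +6.7662 (running +71.5180)
Area = |Σ|/2 = |71.5180|/2 = 35.7590

Area at t=0.07: 35.7590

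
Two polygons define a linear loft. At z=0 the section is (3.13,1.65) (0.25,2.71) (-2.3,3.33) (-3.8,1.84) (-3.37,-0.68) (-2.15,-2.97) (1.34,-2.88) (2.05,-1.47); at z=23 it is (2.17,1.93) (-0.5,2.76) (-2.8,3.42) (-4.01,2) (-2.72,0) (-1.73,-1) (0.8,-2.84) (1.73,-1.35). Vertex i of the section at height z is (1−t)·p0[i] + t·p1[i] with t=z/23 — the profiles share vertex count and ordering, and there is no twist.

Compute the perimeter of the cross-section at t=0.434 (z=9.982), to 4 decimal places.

Cross-section at t=0.434: each vertex is (1-t)·p0[i] + t·p1[i].
  v1: (1-0.434)·(3.13,1.65) + 0.434·(2.17,1.93) = (2.7134,1.7715)
  v2: (1-0.434)·(0.25,2.71) + 0.434·(-0.5,2.76) = (-0.0755,2.7317)
  v3: (1-0.434)·(-2.3,3.33) + 0.434·(-2.8,3.42) = (-2.5170,3.3691)
  v4: (1-0.434)·(-3.8,1.84) + 0.434·(-4.01,2) = (-3.8911,1.9094)
  v5: (1-0.434)·(-3.37,-0.68) + 0.434·(-2.72,0) = (-3.0879,-0.3849)
  v6: (1-0.434)·(-2.15,-2.97) + 0.434·(-1.73,-1) = (-1.9677,-2.1150)
  v7: (1-0.434)·(1.34,-2.88) + 0.434·(0.8,-2.84) = (1.1056,-2.8626)
  v8: (1-0.434)·(2.05,-1.47) + 0.434·(1.73,-1.35) = (1.9111,-1.4179)
Perimeter = Σ |v_{i+1} − v_i|:
  edge 1→2: √(-2.7889² + 0.9602²) = 2.9495 (running 2.9495)
  edge 2→3: √(-2.4415² + 0.6374²) = 2.5233 (running 5.4728)
  edge 3→4: √(-1.3741² + -1.4596²) = 2.0047 (running 7.4775)
  edge 4→5: √(0.8032² + -2.2943²) = 2.4309 (running 9.9084)
  edge 5→6: √(1.1202² + -1.7301²) = 2.0611 (running 11.9695)
  edge 6→7: √(3.0734² + -0.7476²) = 3.1630 (running 15.1325)
  edge 7→8: √(0.8055² + 1.4447²) = 1.6541 (running 16.7866)
  edge 8→1: √(0.8022² + 3.1894²) = 3.2888 (running 20.0754)
Perimeter = 20.0754

Perimeter at t=0.434: 20.0754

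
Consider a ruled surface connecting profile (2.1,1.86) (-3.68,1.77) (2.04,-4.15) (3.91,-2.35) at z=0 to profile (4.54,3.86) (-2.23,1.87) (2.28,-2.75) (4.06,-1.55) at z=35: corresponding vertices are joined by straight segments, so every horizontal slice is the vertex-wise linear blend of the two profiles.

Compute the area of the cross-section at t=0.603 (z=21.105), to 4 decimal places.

Cross-section at t=0.603: each vertex is (1-t)·p0[i] + t·p1[i].
  v1: (1-0.603)·(2.1,1.86) + 0.603·(4.54,3.86) = (3.5713,3.0660)
  v2: (1-0.603)·(-3.68,1.77) + 0.603·(-2.23,1.87) = (-2.8056,1.8303)
  v3: (1-0.603)·(2.04,-4.15) + 0.603·(2.28,-2.75) = (2.1847,-3.3058)
  v4: (1-0.603)·(3.91,-2.35) + 0.603·(4.06,-1.55) = (4.0004,-1.8676)
Shoelace sum Σ(x_i·y_{i+1} − x_{i+1}·y_i):
  i=1: 3.5713·1.8303 − -2.8056·3.0660 = +15.1387 (running +15.1387)
  i=2: -2.8056·-3.3058 − 2.1847·1.8303 = +5.2762 (running +20.4149)
  i=3: 2.1847·-1.8676 − 4.0004·-3.3058 = +9.1445 (running +29.5594)
  i=4: 4.0004·3.0660 − 3.5713·-1.8676 = +18.9352 (running +48.4946)
Area = |Σ|/2 = |48.4946|/2 = 24.2473

Area at t=0.603: 24.2473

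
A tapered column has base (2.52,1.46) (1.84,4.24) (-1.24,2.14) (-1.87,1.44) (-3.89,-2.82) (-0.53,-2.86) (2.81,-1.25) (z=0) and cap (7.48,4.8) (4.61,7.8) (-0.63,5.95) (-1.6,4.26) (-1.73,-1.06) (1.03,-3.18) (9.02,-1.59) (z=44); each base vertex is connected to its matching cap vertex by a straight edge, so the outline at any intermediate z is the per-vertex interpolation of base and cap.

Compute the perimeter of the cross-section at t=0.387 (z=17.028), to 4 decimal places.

Perimeter at t=0.387: 26.6437

Cross-section at t=0.387: each vertex is (1-t)·p0[i] + t·p1[i].
  v1: (1-0.387)·(2.52,1.46) + 0.387·(7.48,4.8) = (4.4395,2.7526)
  v2: (1-0.387)·(1.84,4.24) + 0.387·(4.61,7.8) = (2.9120,5.6177)
  v3: (1-0.387)·(-1.24,2.14) + 0.387·(-0.63,5.95) = (-1.0039,3.6145)
  v4: (1-0.387)·(-1.87,1.44) + 0.387·(-1.6,4.26) = (-1.7655,2.5313)
  v5: (1-0.387)·(-3.89,-2.82) + 0.387·(-1.73,-1.06) = (-3.0541,-2.1389)
  v6: (1-0.387)·(-0.53,-2.86) + 0.387·(1.03,-3.18) = (0.0737,-2.9838)
  v7: (1-0.387)·(2.81,-1.25) + 0.387·(9.02,-1.59) = (5.2133,-1.3816)
Perimeter = Σ |v_{i+1} − v_i|:
  edge 1→2: √(-1.5275² + 2.8651²) = 3.2469 (running 3.2469)
  edge 2→3: √(-3.9159² + -2.0032²) = 4.3986 (running 7.6455)
  edge 3→4: √(-0.7616² + -1.0831²) = 1.3241 (running 8.9695)
  edge 4→5: √(-1.2886² + -4.6702²) = 4.8447 (running 13.8143)
  edge 5→6: √(3.1278² + -0.8450²) = 3.2399 (running 17.0542)
  edge 6→7: √(5.1395² + 1.6023²) = 5.3835 (running 22.4377)
  edge 7→1: √(-0.7737² + 4.1342²) = 4.2059 (running 26.6437)
Perimeter = 26.6437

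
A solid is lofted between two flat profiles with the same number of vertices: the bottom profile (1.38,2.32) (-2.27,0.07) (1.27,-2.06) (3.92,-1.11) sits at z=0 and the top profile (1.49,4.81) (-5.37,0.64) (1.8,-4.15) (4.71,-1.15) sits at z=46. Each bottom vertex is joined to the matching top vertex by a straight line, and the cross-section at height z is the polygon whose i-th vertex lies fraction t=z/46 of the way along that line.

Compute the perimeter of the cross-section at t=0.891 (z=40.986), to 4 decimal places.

Perimeter at t=0.891: 26.2514

Cross-section at t=0.891: each vertex is (1-t)·p0[i] + t·p1[i].
  v1: (1-0.891)·(1.38,2.32) + 0.891·(1.49,4.81) = (1.4780,4.5386)
  v2: (1-0.891)·(-2.27,0.07) + 0.891·(-5.37,0.64) = (-5.0321,0.5779)
  v3: (1-0.891)·(1.27,-2.06) + 0.891·(1.8,-4.15) = (1.7422,-3.9222)
  v4: (1-0.891)·(3.92,-1.11) + 0.891·(4.71,-1.15) = (4.6239,-1.1456)
Perimeter = Σ |v_{i+1} − v_i|:
  edge 1→2: √(-6.5101² + -3.9607²) = 7.6203 (running 7.6203)
  edge 2→3: √(6.7743² + -4.5001²) = 8.1328 (running 15.7531)
  edge 3→4: √(2.8817² + 2.7766²) = 4.0016 (running 19.7547)
  edge 4→1: √(-3.1459² + 5.6842²) = 6.4967 (running 26.2514)
Perimeter = 26.2514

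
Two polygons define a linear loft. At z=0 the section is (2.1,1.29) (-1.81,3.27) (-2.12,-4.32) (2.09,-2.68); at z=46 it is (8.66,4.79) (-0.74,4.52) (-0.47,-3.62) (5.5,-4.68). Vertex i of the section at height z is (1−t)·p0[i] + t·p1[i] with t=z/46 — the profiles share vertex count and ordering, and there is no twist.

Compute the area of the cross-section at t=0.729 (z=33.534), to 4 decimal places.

Area at t=0.729: 53.8883

Cross-section at t=0.729: each vertex is (1-t)·p0[i] + t·p1[i].
  v1: (1-0.729)·(2.1,1.29) + 0.729·(8.66,4.79) = (6.8822,3.8415)
  v2: (1-0.729)·(-1.81,3.27) + 0.729·(-0.74,4.52) = (-1.0300,4.1812)
  v3: (1-0.729)·(-2.12,-4.32) + 0.729·(-0.47,-3.62) = (-0.9172,-3.8097)
  v4: (1-0.729)·(2.09,-2.68) + 0.729·(5.5,-4.68) = (4.5759,-4.1380)
Shoelace sum Σ(x_i·y_{i+1} − x_{i+1}·y_i):
  i=1: 6.8822·4.1812 − -1.0300·3.8415 = +32.7330 (running +32.7330)
  i=2: -1.0300·-3.8097 − -0.9172·4.1812 = +7.7587 (running +40.4917)
  i=3: -0.9172·-4.1380 − 4.5759·-3.8097 = +21.2279 (running +61.7196)
  i=4: 4.5759·3.8415 − 6.8822·-4.1380 = +46.0570 (running +107.7766)
Area = |Σ|/2 = |107.7766|/2 = 53.8883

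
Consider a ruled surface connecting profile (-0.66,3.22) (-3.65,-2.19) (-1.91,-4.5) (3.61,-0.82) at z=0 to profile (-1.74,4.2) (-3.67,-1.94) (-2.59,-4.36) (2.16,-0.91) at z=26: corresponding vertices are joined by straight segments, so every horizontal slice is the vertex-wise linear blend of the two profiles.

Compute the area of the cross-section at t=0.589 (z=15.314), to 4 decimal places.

Cross-section at t=0.589: each vertex is (1-t)·p0[i] + t·p1[i].
  v1: (1-0.589)·(-0.66,3.22) + 0.589·(-1.74,4.2) = (-1.2961,3.7972)
  v2: (1-0.589)·(-3.65,-2.19) + 0.589·(-3.67,-1.94) = (-3.6618,-2.0427)
  v3: (1-0.589)·(-1.91,-4.5) + 0.589·(-2.59,-4.36) = (-2.3105,-4.4175)
  v4: (1-0.589)·(3.61,-0.82) + 0.589·(2.16,-0.91) = (2.7560,-0.8730)
Shoelace sum Σ(x_i·y_{i+1} − x_{i+1}·y_i):
  i=1: -1.2961·-2.0427 − -3.6618·3.7972 = +16.5522 (running +16.5522)
  i=2: -3.6618·-4.4175 − -2.3105·-2.0427 = +11.4562 (running +28.0085)
  i=3: -2.3105·-0.8730 − 2.7560·-4.4175 = +14.1916 (running +42.2001)
  i=4: 2.7560·3.7972 − -1.2961·-0.8730 = +9.3334 (running +51.5335)
Area = |Σ|/2 = |51.5335|/2 = 25.7668

Area at t=0.589: 25.7668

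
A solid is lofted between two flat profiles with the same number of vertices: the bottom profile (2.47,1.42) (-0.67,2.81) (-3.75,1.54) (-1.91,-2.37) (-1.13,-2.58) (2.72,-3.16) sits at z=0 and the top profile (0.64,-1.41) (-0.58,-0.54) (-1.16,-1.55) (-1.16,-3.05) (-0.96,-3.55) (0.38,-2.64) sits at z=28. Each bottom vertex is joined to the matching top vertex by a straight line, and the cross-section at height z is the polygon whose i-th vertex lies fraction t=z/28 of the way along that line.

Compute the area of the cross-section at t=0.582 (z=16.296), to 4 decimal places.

Area at t=0.582: 10.8419

Cross-section at t=0.582: each vertex is (1-t)·p0[i] + t·p1[i].
  v1: (1-0.582)·(2.47,1.42) + 0.582·(0.64,-1.41) = (1.4049,-0.2271)
  v2: (1-0.582)·(-0.67,2.81) + 0.582·(-0.58,-0.54) = (-0.6176,0.8603)
  v3: (1-0.582)·(-3.75,1.54) + 0.582·(-1.16,-1.55) = (-2.2426,-0.2584)
  v4: (1-0.582)·(-1.91,-2.37) + 0.582·(-1.16,-3.05) = (-1.4735,-2.7658)
  v5: (1-0.582)·(-1.13,-2.58) + 0.582·(-0.96,-3.55) = (-1.0311,-3.1445)
  v6: (1-0.582)·(2.72,-3.16) + 0.582·(0.38,-2.64) = (1.3581,-2.8574)
Shoelace sum Σ(x_i·y_{i+1} − x_{i+1}·y_i):
  i=1: 1.4049·0.8603 − -0.6176·-0.2271 = +1.0684 (running +1.0684)
  i=2: -0.6176·-0.2584 − -2.2426·0.8603 = +2.0889 (running +3.1573)
  i=3: -2.2426·-2.7658 − -1.4735·-0.2584 = +5.8218 (running +8.9792)
  i=4: -1.4735·-3.1445 − -1.0311·-2.7658 = +1.7818 (running +10.7610)
  i=5: -1.0311·-2.8574 − 1.3581·-3.1445 = +7.2168 (running +17.9778)
  i=6: 1.3581·-0.2271 − 1.4049·-2.8574 = +3.7060 (running +21.6838)
Area = |Σ|/2 = |21.6838|/2 = 10.8419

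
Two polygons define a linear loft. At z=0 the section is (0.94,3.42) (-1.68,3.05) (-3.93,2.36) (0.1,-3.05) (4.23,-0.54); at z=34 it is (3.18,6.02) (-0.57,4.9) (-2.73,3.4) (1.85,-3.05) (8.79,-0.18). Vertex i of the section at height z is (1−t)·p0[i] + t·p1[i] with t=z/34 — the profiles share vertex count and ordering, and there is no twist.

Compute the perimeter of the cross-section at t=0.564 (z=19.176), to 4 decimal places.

Perimeter at t=0.564: 26.5205

Cross-section at t=0.564: each vertex is (1-t)·p0[i] + t·p1[i].
  v1: (1-0.564)·(0.94,3.42) + 0.564·(3.18,6.02) = (2.2034,4.8864)
  v2: (1-0.564)·(-1.68,3.05) + 0.564·(-0.57,4.9) = (-1.0540,4.0934)
  v3: (1-0.564)·(-3.93,2.36) + 0.564·(-2.73,3.4) = (-3.2532,2.9466)
  v4: (1-0.564)·(0.1,-3.05) + 0.564·(1.85,-3.05) = (1.0870,-3.0500)
  v5: (1-0.564)·(4.23,-0.54) + 0.564·(8.79,-0.18) = (6.8018,-0.3370)
Perimeter = Σ |v_{i+1} − v_i|:
  edge 1→2: √(-3.2573² + -0.7930²) = 3.3525 (running 3.3525)
  edge 2→3: √(-2.1992² + -1.1468²) = 2.4803 (running 5.8328)
  edge 3→4: √(4.3402² + -5.9966²) = 7.4024 (running 13.2352)
  edge 4→5: √(5.7148² + 2.7130²) = 6.3261 (running 19.5613)
  edge 5→1: √(-4.5985² + 5.2234²) = 6.9591 (running 26.5205)
Perimeter = 26.5205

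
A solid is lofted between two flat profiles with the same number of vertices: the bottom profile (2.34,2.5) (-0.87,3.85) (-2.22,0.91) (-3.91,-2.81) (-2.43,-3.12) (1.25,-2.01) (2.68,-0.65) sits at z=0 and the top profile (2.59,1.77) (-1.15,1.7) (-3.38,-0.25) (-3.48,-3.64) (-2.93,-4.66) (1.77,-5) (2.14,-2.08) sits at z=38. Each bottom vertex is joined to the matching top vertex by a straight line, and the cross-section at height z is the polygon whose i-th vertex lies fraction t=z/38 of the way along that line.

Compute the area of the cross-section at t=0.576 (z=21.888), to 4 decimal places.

Cross-section at t=0.576: each vertex is (1-t)·p0[i] + t·p1[i].
  v1: (1-0.576)·(2.34,2.5) + 0.576·(2.59,1.77) = (2.4840,2.0795)
  v2: (1-0.576)·(-0.87,3.85) + 0.576·(-1.15,1.7) = (-1.0313,2.6116)
  v3: (1-0.576)·(-2.22,0.91) + 0.576·(-3.38,-0.25) = (-2.8882,0.2418)
  v4: (1-0.576)·(-3.91,-2.81) + 0.576·(-3.48,-3.64) = (-3.6623,-3.2881)
  v5: (1-0.576)·(-2.43,-3.12) + 0.576·(-2.93,-4.66) = (-2.7180,-4.0070)
  v6: (1-0.576)·(1.25,-2.01) + 0.576·(1.77,-5) = (1.5495,-3.7322)
  v7: (1-0.576)·(2.68,-0.65) + 0.576·(2.14,-2.08) = (2.3690,-1.4737)
Shoelace sum Σ(x_i·y_{i+1} − x_{i+1}·y_i):
  i=1: 2.4840·2.6116 − -1.0313·2.0795 = +8.6318 (running +8.6318)
  i=2: -1.0313·0.2418 − -2.8882·2.6116 = +7.2933 (running +15.9251)
  i=3: -2.8882·-3.2881 − -3.6623·0.2418 = +10.3822 (running +26.3073)
  i=4: -3.6623·-4.0070 − -2.7180·-3.2881 = +5.7381 (running +32.0454)
  i=5: -2.7180·-3.7322 − 1.5495·-4.0070 = +16.3532 (running +48.3986)
  i=6: 1.5495·-1.4737 − 2.3690·-3.7322 = +6.5580 (running +54.9566)
  i=7: 2.3690·2.0795 − 2.4840·-1.4737 = +8.5869 (running +63.5435)
Area = |Σ|/2 = |63.5435|/2 = 31.7718

Area at t=0.576: 31.7718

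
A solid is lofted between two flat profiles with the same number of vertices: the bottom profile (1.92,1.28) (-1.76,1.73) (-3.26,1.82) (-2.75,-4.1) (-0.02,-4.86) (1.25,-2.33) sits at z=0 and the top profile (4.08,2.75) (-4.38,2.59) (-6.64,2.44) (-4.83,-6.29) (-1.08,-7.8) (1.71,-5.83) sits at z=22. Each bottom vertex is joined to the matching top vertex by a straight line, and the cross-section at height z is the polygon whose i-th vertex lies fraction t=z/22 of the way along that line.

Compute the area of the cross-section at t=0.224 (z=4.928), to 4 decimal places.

Area at t=0.224: 35.3810

Cross-section at t=0.224: each vertex is (1-t)·p0[i] + t·p1[i].
  v1: (1-0.224)·(1.92,1.28) + 0.224·(4.08,2.75) = (2.4038,1.6093)
  v2: (1-0.224)·(-1.76,1.73) + 0.224·(-4.38,2.59) = (-2.3469,1.9226)
  v3: (1-0.224)·(-3.26,1.82) + 0.224·(-6.64,2.44) = (-4.0171,1.9589)
  v4: (1-0.224)·(-2.75,-4.1) + 0.224·(-4.83,-6.29) = (-3.2159,-4.5906)
  v5: (1-0.224)·(-0.02,-4.86) + 0.224·(-1.08,-7.8) = (-0.2574,-5.5186)
  v6: (1-0.224)·(1.25,-2.33) + 0.224·(1.71,-5.83) = (1.3530,-3.1140)
Shoelace sum Σ(x_i·y_{i+1} − x_{i+1}·y_i):
  i=1: 2.4038·1.9226 − -2.3469·1.6093 = +8.3985 (running +8.3985)
  i=2: -2.3469·1.9589 − -4.0171·1.9226 = +3.1262 (running +11.5247)
  i=3: -4.0171·-4.5906 − -3.2159·1.9589 = +24.7404 (running +36.2652)
  i=4: -3.2159·-5.5186 − -0.2574·-4.5906 = +16.5655 (running +52.8306)
  i=5: -0.2574·-3.1140 − 1.3530·-5.5186 = +8.2685 (running +61.0991)
  i=6: 1.3530·1.6093 − 2.4038·-3.1140 = +9.6630 (running +70.7621)
Area = |Σ|/2 = |70.7621|/2 = 35.3810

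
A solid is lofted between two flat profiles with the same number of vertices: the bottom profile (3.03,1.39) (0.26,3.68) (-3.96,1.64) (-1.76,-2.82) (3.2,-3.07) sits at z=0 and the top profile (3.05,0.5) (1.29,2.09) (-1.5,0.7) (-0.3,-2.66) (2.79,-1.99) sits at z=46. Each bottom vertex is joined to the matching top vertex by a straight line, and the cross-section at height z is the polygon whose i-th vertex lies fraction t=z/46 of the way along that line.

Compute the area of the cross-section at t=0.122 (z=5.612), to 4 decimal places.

Cross-section at t=0.122: each vertex is (1-t)·p0[i] + t·p1[i].
  v1: (1-0.122)·(3.03,1.39) + 0.122·(3.05,0.5) = (3.0324,1.2814)
  v2: (1-0.122)·(0.26,3.68) + 0.122·(1.29,2.09) = (0.3857,3.4860)
  v3: (1-0.122)·(-3.96,1.64) + 0.122·(-1.5,0.7) = (-3.6599,1.5253)
  v4: (1-0.122)·(-1.76,-2.82) + 0.122·(-0.3,-2.66) = (-1.5819,-2.8005)
  v5: (1-0.122)·(3.2,-3.07) + 0.122·(2.79,-1.99) = (3.1500,-2.9382)
Shoelace sum Σ(x_i·y_{i+1} − x_{i+1}·y_i):
  i=1: 3.0324·3.4860 − 0.3857·1.2814 = +10.0770 (running +10.0770)
  i=2: 0.3857·1.5253 − -3.6599·3.4860 = +13.3467 (running +23.4236)
  i=3: -3.6599·-2.8005 − -1.5819·1.5253 = +12.6623 (running +36.0859)
  i=4: -1.5819·-2.9382 − 3.1500·-2.8005 = +13.4694 (running +49.5553)
  i=5: 3.1500·1.2814 − 3.0324·-2.9382 = +12.9465 (running +62.5018)
Area = |Σ|/2 = |62.5018|/2 = 31.2509

Area at t=0.122: 31.2509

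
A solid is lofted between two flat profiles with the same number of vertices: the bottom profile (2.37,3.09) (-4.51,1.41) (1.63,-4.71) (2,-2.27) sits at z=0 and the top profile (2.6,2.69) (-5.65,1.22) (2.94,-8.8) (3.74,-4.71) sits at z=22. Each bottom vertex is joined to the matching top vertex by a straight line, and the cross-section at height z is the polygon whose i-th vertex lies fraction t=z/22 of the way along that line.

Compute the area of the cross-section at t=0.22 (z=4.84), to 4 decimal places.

Cross-section at t=0.22: each vertex is (1-t)·p0[i] + t·p1[i].
  v1: (1-0.22)·(2.37,3.09) + 0.22·(2.6,2.69) = (2.4206,3.0020)
  v2: (1-0.22)·(-4.51,1.41) + 0.22·(-5.65,1.22) = (-4.7608,1.3682)
  v3: (1-0.22)·(1.63,-4.71) + 0.22·(2.94,-8.8) = (1.9182,-5.6098)
  v4: (1-0.22)·(2,-2.27) + 0.22·(3.74,-4.71) = (2.3828,-2.8068)
Shoelace sum Σ(x_i·y_{i+1} − x_{i+1}·y_i):
  i=1: 2.4206·1.3682 − -4.7608·3.0020 = +17.6038 (running +17.6038)
  i=2: -4.7608·-5.6098 − 1.9182·1.3682 = +24.0827 (running +41.6864)
  i=3: 1.9182·-2.8068 − 2.3828·-5.6098 = +7.9830 (running +49.6695)
  i=4: 2.3828·3.0020 − 2.4206·-2.8068 = +13.9473 (running +63.6168)
Area = |Σ|/2 = |63.6168|/2 = 31.8084

Area at t=0.22: 31.8084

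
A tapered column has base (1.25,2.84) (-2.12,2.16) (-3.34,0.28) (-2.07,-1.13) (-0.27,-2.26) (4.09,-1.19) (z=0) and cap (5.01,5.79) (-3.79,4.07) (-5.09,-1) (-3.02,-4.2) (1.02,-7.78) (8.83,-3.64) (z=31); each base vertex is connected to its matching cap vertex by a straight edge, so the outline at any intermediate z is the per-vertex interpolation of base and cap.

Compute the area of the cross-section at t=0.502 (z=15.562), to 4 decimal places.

Area at t=0.502: 64.0726

Cross-section at t=0.502: each vertex is (1-t)·p0[i] + t·p1[i].
  v1: (1-0.502)·(1.25,2.84) + 0.502·(5.01,5.79) = (3.1375,4.3209)
  v2: (1-0.502)·(-2.12,2.16) + 0.502·(-3.79,4.07) = (-2.9583,3.1188)
  v3: (1-0.502)·(-3.34,0.28) + 0.502·(-5.09,-1) = (-4.2185,-0.3626)
  v4: (1-0.502)·(-2.07,-1.13) + 0.502·(-3.02,-4.2) = (-2.5469,-2.6711)
  v5: (1-0.502)·(-0.27,-2.26) + 0.502·(1.02,-7.78) = (0.3776,-5.0310)
  v6: (1-0.502)·(4.09,-1.19) + 0.502·(8.83,-3.64) = (6.4695,-2.4199)
Shoelace sum Σ(x_i·y_{i+1} − x_{i+1}·y_i):
  i=1: 3.1375·3.1188 − -2.9583·4.3209 = +22.5681 (running +22.5681)
  i=2: -2.9583·-0.3626 − -4.2185·3.1188 = +14.2293 (running +36.7974)
  i=3: -4.2185·-2.6711 − -2.5469·-0.3626 = +10.3448 (running +47.1422)
  i=4: -2.5469·-5.0310 − 0.3776·-2.6711 = +13.8221 (running +60.9643)
  i=5: 0.3776·-2.4199 − 6.4695·-5.0310 = +31.6345 (running +92.5988)
  i=6: 6.4695·4.3209 − 3.1375·-2.4199 = +35.5465 (running +128.1453)
Area = |Σ|/2 = |128.1453|/2 = 64.0726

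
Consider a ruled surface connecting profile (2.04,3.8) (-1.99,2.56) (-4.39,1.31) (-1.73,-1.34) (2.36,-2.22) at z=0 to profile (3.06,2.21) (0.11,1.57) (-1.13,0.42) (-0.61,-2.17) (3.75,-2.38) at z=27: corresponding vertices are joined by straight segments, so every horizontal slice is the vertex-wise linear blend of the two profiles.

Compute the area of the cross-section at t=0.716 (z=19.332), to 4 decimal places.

Area at t=0.716: 19.2783

Cross-section at t=0.716: each vertex is (1-t)·p0[i] + t·p1[i].
  v1: (1-0.716)·(2.04,3.8) + 0.716·(3.06,2.21) = (2.7703,2.6616)
  v2: (1-0.716)·(-1.99,2.56) + 0.716·(0.11,1.57) = (-0.4864,1.8512)
  v3: (1-0.716)·(-4.39,1.31) + 0.716·(-1.13,0.42) = (-2.0558,0.6728)
  v4: (1-0.716)·(-1.73,-1.34) + 0.716·(-0.61,-2.17) = (-0.9281,-1.9343)
  v5: (1-0.716)·(2.36,-2.22) + 0.716·(3.75,-2.38) = (3.3552,-2.3346)
Shoelace sum Σ(x_i·y_{i+1} − x_{i+1}·y_i):
  i=1: 2.7703·1.8512 − -0.4864·2.6616 = +6.4229 (running +6.4229)
  i=2: -0.4864·0.6728 − -2.0558·1.8512 = +3.4785 (running +9.9013)
  i=3: -2.0558·-1.9343 − -0.9281·0.6728 = +4.6009 (running +14.5023)
  i=4: -0.9281·-2.3346 − 3.3552·-1.9343 = +8.6566 (running +23.1589)
  i=5: 3.3552·2.6616 − 2.7703·-2.3346 = +15.3977 (running +38.5566)
Area = |Σ|/2 = |38.5566|/2 = 19.2783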